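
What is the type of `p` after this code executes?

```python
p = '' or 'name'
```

'or' returns first truthy value ('name', which is str)

str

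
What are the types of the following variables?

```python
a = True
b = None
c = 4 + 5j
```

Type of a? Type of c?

a is bool; c is complex

bool, complex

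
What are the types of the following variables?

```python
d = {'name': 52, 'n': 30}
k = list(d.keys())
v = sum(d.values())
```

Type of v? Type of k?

sum of int values returns int; list(...) returns list

int, list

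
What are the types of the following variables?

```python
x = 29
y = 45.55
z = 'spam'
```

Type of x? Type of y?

x is int; y is float

int, float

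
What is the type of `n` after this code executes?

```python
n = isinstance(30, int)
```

isinstance() returns bool

bool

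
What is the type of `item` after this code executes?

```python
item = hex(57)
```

hex() returns str representation

str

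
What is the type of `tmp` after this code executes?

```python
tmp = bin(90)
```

bin() returns str representation

str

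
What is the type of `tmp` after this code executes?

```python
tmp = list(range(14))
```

list(range(...)) returns list

list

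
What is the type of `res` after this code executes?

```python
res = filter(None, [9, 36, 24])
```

filter() returns a filter iterator object

filter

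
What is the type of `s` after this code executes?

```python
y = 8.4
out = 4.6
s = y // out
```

float // float returns float (floor division preserves float type)

float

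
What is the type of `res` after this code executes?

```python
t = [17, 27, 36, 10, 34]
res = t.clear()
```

list.clear() returns None

NoneType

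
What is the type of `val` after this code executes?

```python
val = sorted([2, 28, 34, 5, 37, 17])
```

sorted() always returns list

list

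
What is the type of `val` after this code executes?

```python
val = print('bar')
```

print() returns None

NoneType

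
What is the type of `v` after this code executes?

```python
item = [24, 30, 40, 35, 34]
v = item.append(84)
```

list.append() returns None (mutates in place)

NoneType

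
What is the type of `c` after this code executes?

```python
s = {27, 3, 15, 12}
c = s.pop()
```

Popping from a set of ints returns int

int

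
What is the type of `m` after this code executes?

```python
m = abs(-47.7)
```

abs() of float returns float

float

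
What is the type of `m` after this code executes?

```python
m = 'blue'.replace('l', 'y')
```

str.replace() returns str

str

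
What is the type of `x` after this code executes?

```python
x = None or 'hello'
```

'or' with None returns the other value ('hello', str)

str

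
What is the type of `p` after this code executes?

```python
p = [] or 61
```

'or' returns first truthy value (61, which is int)

int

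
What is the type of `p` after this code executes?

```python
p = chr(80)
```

chr() returns str (single character)

str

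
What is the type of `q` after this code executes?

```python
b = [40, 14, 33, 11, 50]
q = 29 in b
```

'in' operator returns bool

bool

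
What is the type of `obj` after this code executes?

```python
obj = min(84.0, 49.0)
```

min() of floats returns float

float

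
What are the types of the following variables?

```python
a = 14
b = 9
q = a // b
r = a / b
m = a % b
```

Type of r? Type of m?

int / int returns float; int % int returns int

float, int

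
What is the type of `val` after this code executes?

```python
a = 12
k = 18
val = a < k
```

Comparison operators return bool

bool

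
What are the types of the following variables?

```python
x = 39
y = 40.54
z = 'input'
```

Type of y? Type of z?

y is float; z is str

float, str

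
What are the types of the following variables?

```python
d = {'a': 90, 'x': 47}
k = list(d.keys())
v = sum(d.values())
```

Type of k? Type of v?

list(...) returns list; sum of int values returns int

list, int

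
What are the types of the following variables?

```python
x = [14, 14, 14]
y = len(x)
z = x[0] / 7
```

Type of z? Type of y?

int / int returns float; len() returns int

float, int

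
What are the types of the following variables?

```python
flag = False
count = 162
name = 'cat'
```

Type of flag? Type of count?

flag is bool; count is int

bool, int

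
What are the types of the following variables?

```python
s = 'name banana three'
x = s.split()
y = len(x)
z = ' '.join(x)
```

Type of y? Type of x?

len() returns int; str.split() returns list

int, list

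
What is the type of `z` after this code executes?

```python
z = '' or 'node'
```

'or' returns first truthy value ('node', which is str)

str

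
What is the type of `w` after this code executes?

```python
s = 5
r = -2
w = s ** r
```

int ** negative int returns float

float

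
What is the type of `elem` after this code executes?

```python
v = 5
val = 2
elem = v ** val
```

int ** positive int returns int (5 ** 2 = 25)

int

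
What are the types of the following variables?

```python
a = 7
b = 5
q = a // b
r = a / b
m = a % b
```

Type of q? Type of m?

int // int returns int; int % int returns int

int, int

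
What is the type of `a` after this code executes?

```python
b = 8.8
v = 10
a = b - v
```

float - int returns float (8.8 - 10 = -1.2)

float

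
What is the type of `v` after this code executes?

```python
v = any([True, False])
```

any() returns bool

bool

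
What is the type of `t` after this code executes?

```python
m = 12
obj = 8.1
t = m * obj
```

int * float returns float (12 * 8.1 = 97.2)

float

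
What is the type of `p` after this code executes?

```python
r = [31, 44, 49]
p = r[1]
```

Indexing a list of ints returns int (r[1] = 44)

int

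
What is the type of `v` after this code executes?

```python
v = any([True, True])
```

any() returns bool

bool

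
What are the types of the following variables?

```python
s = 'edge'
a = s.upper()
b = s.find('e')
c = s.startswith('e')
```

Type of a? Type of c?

str.upper() returns str; str.startswith() returns bool

str, bool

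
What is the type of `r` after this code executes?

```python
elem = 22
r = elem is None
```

'is' comparison returns bool

bool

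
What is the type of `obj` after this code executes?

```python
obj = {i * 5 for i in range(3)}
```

A set comprehension {expr for x in iterable} produces a set

set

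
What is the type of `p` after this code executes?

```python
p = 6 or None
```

'or' returns first truthy value (6, int)

int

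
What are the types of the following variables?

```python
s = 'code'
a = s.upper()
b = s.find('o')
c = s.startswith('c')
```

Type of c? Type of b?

str.startswith() returns bool; str.find() returns int

bool, int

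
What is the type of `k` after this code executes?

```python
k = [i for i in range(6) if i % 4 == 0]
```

A list comprehension [...] produces a list

list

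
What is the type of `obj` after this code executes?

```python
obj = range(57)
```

range() returns a range object

range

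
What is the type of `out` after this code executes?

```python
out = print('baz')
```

print() returns None

NoneType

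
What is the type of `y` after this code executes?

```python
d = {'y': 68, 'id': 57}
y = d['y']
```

Accessing dict[str, int] with key 'y' returns int value 68

int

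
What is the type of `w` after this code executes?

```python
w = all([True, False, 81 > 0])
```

all() returns bool

bool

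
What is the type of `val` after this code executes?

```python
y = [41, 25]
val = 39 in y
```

'in' operator returns bool

bool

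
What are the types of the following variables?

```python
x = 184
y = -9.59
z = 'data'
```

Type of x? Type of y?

x is int; y is float

int, float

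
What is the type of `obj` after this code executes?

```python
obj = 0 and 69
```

'and' returns the first falsy value (0, which is int)

int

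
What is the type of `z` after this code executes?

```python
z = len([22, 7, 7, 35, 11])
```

len() always returns int

int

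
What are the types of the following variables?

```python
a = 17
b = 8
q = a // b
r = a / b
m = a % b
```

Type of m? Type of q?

int % int returns int; int // int returns int

int, int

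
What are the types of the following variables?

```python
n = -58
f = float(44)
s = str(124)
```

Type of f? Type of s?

f is float; s is str

float, str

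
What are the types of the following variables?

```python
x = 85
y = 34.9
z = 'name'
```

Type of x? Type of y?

x is int; y is float

int, float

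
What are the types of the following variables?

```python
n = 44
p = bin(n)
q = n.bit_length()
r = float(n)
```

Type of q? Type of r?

int.bit_length() returns int; float() returns float

int, float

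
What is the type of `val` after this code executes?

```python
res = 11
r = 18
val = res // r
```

int // int returns int (11 // 18 = 0)

int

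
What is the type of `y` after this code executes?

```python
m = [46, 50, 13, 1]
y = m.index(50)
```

list.index() returns int

int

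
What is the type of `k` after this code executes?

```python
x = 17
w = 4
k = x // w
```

int // int returns int (17 // 4 = 4)

int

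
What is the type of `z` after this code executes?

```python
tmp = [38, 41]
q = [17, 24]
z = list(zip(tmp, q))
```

list(zip(...)) returns a list of tuples

list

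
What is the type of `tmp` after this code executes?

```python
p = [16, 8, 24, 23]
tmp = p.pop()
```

list.pop() returns the popped element (int here)

int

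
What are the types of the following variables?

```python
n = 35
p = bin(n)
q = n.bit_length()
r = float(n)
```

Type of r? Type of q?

float() returns float; int.bit_length() returns int

float, int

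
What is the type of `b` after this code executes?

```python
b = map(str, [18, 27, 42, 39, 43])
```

map() returns a map iterator object

map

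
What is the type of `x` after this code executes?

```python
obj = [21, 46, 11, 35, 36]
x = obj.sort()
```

list.sort() returns None (sorts in place)

NoneType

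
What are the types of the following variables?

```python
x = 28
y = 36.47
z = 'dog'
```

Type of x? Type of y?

x is int; y is float

int, float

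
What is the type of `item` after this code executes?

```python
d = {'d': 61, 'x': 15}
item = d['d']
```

Accessing dict[str, int] with key 'd' returns int value 61

int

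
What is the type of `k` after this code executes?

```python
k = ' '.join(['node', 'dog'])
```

str.join() returns str

str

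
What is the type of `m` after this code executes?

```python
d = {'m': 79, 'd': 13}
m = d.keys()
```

.keys() returns a dict_keys view object

dict_keys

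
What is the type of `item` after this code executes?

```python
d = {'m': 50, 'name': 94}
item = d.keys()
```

.keys() returns a dict_keys view object

dict_keys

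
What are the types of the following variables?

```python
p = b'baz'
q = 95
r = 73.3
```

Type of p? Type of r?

p is bytes; r is float

bytes, float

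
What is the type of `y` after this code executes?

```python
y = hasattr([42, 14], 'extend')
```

hasattr() returns bool

bool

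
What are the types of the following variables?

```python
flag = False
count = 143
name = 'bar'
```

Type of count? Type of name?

count is int; name is str

int, str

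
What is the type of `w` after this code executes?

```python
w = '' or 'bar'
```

'or' returns first truthy value ('bar', which is str)

str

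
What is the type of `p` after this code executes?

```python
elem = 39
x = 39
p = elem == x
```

Equality comparison returns bool

bool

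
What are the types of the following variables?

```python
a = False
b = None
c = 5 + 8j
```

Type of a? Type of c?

a is bool; c is complex

bool, complex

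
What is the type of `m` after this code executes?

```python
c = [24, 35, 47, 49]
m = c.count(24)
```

list.count() returns int

int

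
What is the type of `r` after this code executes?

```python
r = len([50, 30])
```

len() always returns int

int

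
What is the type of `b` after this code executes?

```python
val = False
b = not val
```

'not' always returns bool

bool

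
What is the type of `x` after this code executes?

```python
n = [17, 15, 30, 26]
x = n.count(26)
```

list.count() returns int

int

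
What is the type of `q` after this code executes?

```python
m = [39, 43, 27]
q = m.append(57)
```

list.append() returns None (mutates in place)

NoneType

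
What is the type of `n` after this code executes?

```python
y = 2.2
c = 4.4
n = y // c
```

float // float returns float (floor division preserves float type)

float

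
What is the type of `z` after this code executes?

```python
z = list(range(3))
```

list(range(...)) returns list

list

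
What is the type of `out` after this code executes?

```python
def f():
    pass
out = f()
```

A function with no return statement returns None

NoneType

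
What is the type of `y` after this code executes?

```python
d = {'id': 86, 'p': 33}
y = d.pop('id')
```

dict.pop() returns the value (int)

int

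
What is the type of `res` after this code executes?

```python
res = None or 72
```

'or' with None returns the other value (72, int)

int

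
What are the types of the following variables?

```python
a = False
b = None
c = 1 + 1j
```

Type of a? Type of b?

a is bool; b is NoneType

bool, NoneType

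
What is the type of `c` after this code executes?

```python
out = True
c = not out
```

'not' always returns bool

bool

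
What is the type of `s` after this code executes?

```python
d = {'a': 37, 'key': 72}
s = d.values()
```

.values() returns a dict_values view object

dict_values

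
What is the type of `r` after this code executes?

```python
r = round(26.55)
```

round() with no ndigits arg returns int

int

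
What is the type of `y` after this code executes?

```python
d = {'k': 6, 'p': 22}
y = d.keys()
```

.keys() returns a dict_keys view object

dict_keys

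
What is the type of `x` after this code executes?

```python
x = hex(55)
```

hex() returns str representation

str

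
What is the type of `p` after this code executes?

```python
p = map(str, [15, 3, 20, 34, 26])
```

map() returns a map iterator object

map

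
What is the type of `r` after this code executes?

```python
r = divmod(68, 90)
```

divmod() returns a tuple (quotient, remainder)

tuple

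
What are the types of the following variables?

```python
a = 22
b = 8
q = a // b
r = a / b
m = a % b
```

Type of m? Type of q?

int % int returns int; int // int returns int

int, int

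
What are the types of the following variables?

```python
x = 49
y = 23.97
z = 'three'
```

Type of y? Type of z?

y is float; z is str

float, str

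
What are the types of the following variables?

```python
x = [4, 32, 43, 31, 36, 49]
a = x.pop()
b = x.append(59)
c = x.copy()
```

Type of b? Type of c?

list.append() returns None; list.copy() returns list

NoneType, list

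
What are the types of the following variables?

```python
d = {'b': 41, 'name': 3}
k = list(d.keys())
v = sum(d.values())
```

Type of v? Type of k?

sum of int values returns int; list(...) returns list

int, list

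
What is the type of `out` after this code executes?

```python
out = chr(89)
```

chr() returns str (single character)

str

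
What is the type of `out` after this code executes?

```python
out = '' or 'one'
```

'or' returns first truthy value ('one', which is str)

str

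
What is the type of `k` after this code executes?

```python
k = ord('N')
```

ord() returns int (Unicode code point)

int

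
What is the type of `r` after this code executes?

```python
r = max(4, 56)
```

max() of ints returns int

int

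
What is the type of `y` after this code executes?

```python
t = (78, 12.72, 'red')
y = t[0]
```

Index 0 of tuple is 78 which is int

int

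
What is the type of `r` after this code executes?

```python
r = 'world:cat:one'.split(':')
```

str.split() returns list

list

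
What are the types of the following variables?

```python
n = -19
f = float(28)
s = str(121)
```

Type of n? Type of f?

n is int; f is float

int, float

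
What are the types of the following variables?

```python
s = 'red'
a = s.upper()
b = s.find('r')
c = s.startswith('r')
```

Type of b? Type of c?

str.find() returns int; str.startswith() returns bool

int, bool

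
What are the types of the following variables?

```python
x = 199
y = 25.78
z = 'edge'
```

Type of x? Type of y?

x is int; y is float

int, float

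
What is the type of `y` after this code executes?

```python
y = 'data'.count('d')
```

str.count() returns int

int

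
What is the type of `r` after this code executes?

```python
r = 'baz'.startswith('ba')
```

str.startswith() returns bool

bool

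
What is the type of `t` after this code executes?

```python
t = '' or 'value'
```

'or' returns first truthy value ('value', which is str)

str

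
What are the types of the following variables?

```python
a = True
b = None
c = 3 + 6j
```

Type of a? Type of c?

a is bool; c is complex

bool, complex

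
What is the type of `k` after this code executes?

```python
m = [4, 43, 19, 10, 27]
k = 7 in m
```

'in' operator returns bool

bool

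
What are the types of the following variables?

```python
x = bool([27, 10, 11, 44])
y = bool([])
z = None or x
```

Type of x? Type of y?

bool() returns bool; bool() returns bool

bool, bool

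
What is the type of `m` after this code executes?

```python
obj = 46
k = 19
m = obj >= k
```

Comparison operators return bool

bool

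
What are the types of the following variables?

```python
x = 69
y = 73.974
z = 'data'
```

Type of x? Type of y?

x is int; y is float

int, float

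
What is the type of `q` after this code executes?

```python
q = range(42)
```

range() returns a range object

range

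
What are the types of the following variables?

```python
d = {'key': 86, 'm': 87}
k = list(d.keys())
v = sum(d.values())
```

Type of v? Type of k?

sum of int values returns int; list(...) returns list

int, list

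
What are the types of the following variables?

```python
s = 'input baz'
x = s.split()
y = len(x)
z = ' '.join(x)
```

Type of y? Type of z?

len() returns int; str.join() returns str

int, str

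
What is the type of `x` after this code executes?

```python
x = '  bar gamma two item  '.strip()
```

str.strip() returns str

str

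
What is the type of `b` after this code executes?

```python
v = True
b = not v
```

'not' always returns bool

bool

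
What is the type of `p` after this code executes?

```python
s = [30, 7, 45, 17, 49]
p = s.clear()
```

list.clear() returns None

NoneType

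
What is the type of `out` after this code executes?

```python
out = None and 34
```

'and' returns first falsy value (None)

NoneType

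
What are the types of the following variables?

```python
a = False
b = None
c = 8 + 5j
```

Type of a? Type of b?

a is bool; b is NoneType

bool, NoneType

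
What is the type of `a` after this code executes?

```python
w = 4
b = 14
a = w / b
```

int / int always returns float in Python 3 (4 / 14 = 0.285714)

float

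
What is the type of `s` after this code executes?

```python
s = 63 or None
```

'or' returns first truthy value (63, int)

int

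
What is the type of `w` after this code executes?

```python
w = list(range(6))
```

list(range(...)) returns list

list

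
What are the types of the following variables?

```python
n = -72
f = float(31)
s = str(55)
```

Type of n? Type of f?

n is int; f is float

int, float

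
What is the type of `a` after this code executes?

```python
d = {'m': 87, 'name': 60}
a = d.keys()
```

.keys() returns a dict_keys view object

dict_keys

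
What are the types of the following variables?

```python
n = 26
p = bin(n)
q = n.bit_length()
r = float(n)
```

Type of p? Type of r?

bin() returns str; float() returns float

str, float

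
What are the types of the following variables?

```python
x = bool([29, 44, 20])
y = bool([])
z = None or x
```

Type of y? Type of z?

bool() returns bool; None or <bool> returns the bool

bool, bool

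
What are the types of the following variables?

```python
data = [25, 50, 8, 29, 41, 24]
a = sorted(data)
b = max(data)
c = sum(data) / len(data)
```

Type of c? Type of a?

int / int returns float; sorted() returns list

float, list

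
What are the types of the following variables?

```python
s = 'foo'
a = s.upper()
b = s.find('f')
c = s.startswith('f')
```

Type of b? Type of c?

str.find() returns int; str.startswith() returns bool

int, bool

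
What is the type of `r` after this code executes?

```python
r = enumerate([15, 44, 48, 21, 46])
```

enumerate() returns an enumerate iterator object

enumerate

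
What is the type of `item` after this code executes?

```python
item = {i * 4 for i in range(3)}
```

A set comprehension {expr for x in iterable} produces a set

set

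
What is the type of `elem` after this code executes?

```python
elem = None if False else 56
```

Ternary: condition is False, else branch (56) taken → int

int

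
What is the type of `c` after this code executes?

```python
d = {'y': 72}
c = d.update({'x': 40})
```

dict.update() returns None

NoneType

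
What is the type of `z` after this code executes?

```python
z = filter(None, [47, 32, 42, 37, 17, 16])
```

filter() returns a filter iterator object

filter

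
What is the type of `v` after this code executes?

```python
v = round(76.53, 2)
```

round() with ndigits arg returns float

float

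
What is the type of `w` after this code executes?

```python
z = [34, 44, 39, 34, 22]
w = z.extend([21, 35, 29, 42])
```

list.extend() returns None

NoneType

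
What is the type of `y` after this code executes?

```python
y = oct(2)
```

oct() returns str representation

str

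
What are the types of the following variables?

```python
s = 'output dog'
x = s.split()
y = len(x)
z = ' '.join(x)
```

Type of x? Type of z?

str.split() returns list; str.join() returns str

list, str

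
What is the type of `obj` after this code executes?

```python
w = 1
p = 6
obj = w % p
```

int % int returns int (1 % 6 = 1)

int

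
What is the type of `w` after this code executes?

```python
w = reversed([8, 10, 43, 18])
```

reversed() on a list returns a list_reverseiterator

list_reverseiterator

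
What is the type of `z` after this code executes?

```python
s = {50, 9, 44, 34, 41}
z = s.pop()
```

Popping from a set of ints returns int

int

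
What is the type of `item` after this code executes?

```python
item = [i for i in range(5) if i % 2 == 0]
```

A list comprehension [...] produces a list

list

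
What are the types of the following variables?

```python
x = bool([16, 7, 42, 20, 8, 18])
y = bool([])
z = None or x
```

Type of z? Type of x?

None or <bool> returns the bool; bool() returns bool

bool, bool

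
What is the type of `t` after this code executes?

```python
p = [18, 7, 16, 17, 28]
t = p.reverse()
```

list.reverse() returns None

NoneType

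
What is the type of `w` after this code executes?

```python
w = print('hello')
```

print() returns None

NoneType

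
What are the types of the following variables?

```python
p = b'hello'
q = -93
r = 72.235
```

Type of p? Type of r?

p is bytes; r is float

bytes, float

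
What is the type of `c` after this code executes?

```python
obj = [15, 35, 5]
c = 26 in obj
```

'in' operator returns bool

bool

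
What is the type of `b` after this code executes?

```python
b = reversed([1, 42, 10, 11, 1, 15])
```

reversed() on a list returns a list_reverseiterator

list_reverseiterator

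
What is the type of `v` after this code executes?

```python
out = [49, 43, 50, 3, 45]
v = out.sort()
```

list.sort() returns None (sorts in place)

NoneType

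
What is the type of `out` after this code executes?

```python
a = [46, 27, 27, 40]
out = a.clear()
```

list.clear() returns None

NoneType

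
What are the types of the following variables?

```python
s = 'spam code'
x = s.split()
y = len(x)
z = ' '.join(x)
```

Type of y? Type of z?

len() returns int; str.join() returns str

int, str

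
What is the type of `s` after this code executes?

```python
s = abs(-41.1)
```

abs() of float returns float

float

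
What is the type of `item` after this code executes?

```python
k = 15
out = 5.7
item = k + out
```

int + float returns float (15 + 5.7 = 20.7)

float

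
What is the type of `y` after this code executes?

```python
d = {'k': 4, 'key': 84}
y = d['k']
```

Accessing dict[str, int] with key 'k' returns int value 4

int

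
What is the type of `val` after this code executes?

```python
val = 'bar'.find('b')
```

str.find() returns int (index, or -1)

int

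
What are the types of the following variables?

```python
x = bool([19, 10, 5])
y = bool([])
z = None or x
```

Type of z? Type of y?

None or <bool> returns the bool; bool() returns bool

bool, bool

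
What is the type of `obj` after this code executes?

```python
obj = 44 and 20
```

'and' returns the last value when all truthy (20, which is int)

int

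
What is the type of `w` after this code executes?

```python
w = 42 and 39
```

'and' returns the last value when all truthy (39, which is int)

int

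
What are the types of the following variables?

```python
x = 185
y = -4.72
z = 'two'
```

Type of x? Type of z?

x is int; z is str

int, str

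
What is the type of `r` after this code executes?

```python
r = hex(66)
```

hex() returns str representation

str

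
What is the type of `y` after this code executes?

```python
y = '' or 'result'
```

'or' returns first truthy value ('result', which is str)

str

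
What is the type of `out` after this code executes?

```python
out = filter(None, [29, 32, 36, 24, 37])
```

filter() returns a filter iterator object

filter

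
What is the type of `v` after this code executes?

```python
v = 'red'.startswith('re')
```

str.startswith() returns bool

bool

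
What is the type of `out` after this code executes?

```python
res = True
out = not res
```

'not' always returns bool

bool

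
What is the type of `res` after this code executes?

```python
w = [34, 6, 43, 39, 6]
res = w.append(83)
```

list.append() returns None (mutates in place)

NoneType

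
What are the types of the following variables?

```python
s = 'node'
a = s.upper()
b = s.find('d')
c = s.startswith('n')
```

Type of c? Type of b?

str.startswith() returns bool; str.find() returns int

bool, int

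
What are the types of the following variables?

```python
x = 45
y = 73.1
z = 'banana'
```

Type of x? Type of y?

x is int; y is float

int, float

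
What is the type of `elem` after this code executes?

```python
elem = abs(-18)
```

abs() of int returns int

int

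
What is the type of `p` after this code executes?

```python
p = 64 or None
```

'or' returns first truthy value (64, int)

int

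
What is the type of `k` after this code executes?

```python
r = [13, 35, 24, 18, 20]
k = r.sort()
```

list.sort() returns None (sorts in place)

NoneType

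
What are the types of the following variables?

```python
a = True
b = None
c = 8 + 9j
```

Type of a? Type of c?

a is bool; c is complex

bool, complex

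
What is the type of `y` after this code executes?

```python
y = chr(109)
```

chr() returns str (single character)

str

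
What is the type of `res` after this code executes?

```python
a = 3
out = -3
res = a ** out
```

int ** negative int returns float

float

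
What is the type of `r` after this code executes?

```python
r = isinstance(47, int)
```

isinstance() returns bool

bool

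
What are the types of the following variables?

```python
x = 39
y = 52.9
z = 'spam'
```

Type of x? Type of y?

x is int; y is float

int, float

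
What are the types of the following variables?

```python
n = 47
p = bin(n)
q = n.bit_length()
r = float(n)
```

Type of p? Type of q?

bin() returns str; int.bit_length() returns int

str, int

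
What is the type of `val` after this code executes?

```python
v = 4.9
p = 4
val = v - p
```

float - int returns float (4.9 - 4 = 0.9)

float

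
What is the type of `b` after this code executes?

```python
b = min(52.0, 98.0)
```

min() of floats returns float

float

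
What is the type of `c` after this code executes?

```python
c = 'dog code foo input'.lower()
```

str.lower() returns str

str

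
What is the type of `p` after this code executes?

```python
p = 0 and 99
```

'and' returns the first falsy value (0, which is int)

int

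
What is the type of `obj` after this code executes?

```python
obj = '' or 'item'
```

'or' returns first truthy value ('item', which is str)

str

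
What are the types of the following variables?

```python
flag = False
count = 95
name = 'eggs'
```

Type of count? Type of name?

count is int; name is str

int, str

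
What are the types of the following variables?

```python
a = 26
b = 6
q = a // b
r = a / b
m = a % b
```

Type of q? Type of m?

int // int returns int; int % int returns int

int, int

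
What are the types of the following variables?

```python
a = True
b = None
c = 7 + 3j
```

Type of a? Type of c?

a is bool; c is complex

bool, complex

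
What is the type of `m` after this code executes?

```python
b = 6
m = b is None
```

'is' comparison returns bool

bool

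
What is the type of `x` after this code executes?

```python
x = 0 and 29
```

'and' returns the first falsy value (0, which is int)

int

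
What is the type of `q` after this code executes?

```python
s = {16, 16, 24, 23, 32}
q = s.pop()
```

Popping from a set of ints returns int

int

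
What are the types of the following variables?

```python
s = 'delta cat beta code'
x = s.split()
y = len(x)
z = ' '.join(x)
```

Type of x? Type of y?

str.split() returns list; len() returns int

list, int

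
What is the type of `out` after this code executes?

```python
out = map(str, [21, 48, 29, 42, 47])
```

map() returns a map iterator object

map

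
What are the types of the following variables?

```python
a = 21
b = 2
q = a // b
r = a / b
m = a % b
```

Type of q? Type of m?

int // int returns int; int % int returns int

int, int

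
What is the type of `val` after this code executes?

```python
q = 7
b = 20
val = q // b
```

int // int returns int (7 // 20 = 0)

int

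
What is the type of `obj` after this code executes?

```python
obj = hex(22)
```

hex() returns str representation

str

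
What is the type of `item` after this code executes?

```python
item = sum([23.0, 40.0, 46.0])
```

sum() of floats returns float

float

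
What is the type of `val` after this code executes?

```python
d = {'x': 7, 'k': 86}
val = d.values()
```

.values() returns a dict_values view object

dict_values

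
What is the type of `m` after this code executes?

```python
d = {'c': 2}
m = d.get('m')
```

dict.get() returns None when key 'm' is not found and no default given

NoneType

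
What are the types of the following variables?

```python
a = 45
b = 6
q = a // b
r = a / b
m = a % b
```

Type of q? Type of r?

int // int returns int; int / int returns float

int, float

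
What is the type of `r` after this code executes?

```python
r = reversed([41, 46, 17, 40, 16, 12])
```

reversed() on a list returns a list_reverseiterator

list_reverseiterator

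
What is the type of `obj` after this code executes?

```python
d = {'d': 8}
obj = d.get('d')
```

dict.get() returns the value (int) when key is found

int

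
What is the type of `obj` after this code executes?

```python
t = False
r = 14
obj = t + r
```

bool + int returns int (False is 0, so 0 + 14 = 14)

int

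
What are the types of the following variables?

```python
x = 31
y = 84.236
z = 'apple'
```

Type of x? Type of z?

x is int; z is str

int, str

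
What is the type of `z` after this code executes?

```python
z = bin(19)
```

bin() returns str representation

str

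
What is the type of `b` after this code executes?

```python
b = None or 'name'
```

'or' with None returns the other value ('name', str)

str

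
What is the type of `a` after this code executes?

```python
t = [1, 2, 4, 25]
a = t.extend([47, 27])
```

list.extend() returns None

NoneType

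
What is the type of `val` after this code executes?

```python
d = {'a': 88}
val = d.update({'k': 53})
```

dict.update() returns None

NoneType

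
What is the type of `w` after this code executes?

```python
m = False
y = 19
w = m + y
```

bool + int returns int (False is 0, so 0 + 19 = 19)

int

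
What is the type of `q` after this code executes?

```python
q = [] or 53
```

'or' returns first truthy value (53, which is int)

int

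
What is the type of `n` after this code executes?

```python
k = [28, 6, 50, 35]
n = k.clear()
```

list.clear() returns None

NoneType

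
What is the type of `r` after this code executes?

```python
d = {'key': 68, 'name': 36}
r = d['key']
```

Accessing dict[str, int] with key 'key' returns int value 68

int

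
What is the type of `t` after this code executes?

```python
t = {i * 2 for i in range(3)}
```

A set comprehension {expr for x in iterable} produces a set

set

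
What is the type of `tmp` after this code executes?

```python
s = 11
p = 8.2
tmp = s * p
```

int * float returns float (11 * 8.2 = 90.2)

float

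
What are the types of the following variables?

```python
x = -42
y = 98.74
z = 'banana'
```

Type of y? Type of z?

y is float; z is str

float, str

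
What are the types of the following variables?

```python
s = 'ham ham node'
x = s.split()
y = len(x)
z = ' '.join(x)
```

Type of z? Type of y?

str.join() returns str; len() returns int

str, int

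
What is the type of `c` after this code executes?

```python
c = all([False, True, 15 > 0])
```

all() returns bool

bool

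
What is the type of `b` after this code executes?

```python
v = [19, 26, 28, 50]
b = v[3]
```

Indexing a list of ints returns int (v[3] = 50)

int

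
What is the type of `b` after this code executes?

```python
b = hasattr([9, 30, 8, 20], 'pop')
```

hasattr() returns bool

bool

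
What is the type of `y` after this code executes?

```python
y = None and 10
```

'and' returns first falsy value (None)

NoneType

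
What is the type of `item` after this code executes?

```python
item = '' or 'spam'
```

'or' returns first truthy value ('spam', which is str)

str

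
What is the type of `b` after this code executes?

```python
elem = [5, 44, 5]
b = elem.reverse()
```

list.reverse() returns None

NoneType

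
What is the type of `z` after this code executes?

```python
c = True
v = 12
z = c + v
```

bool + int returns int (True is 1, so 1 + 12 = 13)

int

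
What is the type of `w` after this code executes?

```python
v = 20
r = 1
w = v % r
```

int % int returns int (20 % 1 = 0)

int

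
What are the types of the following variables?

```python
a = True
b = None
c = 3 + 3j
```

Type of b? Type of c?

b is NoneType; c is complex

NoneType, complex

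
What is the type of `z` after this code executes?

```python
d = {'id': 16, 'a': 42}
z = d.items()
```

dict.items() returns a dict_items view

dict_items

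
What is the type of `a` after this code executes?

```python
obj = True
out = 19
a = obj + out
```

bool + int returns int (True is 1, so 1 + 19 = 20)

int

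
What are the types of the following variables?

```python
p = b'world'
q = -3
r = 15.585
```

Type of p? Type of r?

p is bytes; r is float

bytes, float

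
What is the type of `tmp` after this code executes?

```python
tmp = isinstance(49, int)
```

isinstance() returns bool

bool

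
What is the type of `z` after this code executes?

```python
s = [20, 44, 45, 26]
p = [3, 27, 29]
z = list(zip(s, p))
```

list(zip(...)) returns a list of tuples

list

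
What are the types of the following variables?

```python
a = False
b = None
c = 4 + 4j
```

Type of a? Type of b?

a is bool; b is NoneType

bool, NoneType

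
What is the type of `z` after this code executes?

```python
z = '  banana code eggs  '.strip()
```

str.strip() returns str

str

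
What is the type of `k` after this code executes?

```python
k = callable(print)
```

callable() returns bool

bool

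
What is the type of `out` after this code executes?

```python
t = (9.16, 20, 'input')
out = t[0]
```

Index 0 of tuple is 9.16 which is float

float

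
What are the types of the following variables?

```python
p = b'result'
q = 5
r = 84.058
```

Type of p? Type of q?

p is bytes; q is int

bytes, int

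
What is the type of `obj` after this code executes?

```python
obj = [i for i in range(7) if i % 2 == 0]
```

A list comprehension [...] produces a list

list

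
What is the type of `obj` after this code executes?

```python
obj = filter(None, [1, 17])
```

filter() returns a filter iterator object

filter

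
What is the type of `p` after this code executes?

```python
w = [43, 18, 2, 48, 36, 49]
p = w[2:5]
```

Slicing a list always returns a list

list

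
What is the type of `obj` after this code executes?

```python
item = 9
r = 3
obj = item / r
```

int / int always returns float in Python 3 (9 / 3 = 3)

float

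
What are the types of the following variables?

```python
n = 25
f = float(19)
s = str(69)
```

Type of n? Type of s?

n is int; s is str

int, str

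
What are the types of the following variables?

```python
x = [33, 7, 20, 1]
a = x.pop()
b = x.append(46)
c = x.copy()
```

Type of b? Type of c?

list.append() returns None; list.copy() returns list

NoneType, list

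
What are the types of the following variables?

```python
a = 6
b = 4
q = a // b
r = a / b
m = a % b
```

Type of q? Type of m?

int // int returns int; int % int returns int

int, int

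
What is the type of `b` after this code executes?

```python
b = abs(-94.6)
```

abs() of float returns float

float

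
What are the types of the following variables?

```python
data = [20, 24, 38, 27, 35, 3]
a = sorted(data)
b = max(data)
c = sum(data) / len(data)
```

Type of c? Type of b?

int / int returns float; max of ints returns int

float, int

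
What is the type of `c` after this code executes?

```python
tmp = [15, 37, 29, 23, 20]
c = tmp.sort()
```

list.sort() returns None (sorts in place)

NoneType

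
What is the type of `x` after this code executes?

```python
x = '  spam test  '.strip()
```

str.strip() returns str

str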